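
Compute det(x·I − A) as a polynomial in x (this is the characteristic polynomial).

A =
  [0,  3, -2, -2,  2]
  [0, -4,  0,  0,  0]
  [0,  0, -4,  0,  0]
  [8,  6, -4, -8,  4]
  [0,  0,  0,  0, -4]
x^5 + 20*x^4 + 160*x^3 + 640*x^2 + 1280*x + 1024

Expanding det(x·I − A) (e.g. by cofactor expansion or by noting that A is similar to its Jordan form J, which has the same characteristic polynomial as A) gives
  χ_A(x) = x^5 + 20*x^4 + 160*x^3 + 640*x^2 + 1280*x + 1024
which factors as (x + 4)^5. The eigenvalues (with algebraic multiplicities) are λ = -4 with multiplicity 5.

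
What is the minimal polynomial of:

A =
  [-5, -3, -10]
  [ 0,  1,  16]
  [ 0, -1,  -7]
x^3 + 11*x^2 + 39*x + 45

The characteristic polynomial is χ_A(x) = (x + 3)^2*(x + 5), so the eigenvalues are known. The minimal polynomial is
  m_A(x) = Π_λ (x − λ)^{k_λ}
where k_λ is the size of the *largest* Jordan block for λ (equivalently, the smallest k with (A − λI)^k v = 0 for every generalised eigenvector v of λ).

  λ = -5: largest Jordan block has size 1, contributing (x + 5)
  λ = -3: largest Jordan block has size 2, contributing (x + 3)^2

So m_A(x) = (x + 3)^2*(x + 5) = x^3 + 11*x^2 + 39*x + 45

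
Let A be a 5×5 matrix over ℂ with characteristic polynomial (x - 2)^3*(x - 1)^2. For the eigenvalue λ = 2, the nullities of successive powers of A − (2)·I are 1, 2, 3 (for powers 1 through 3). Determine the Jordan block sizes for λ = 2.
Block sizes for λ = 2: [3]

From the dimensions of kernels of powers, the number of Jordan blocks of size at least j is d_j − d_{j−1} where d_j = dim ker(N^j) (with d_0 = 0). Computing the differences gives [1, 1, 1].
The number of blocks of size exactly k is (#blocks of size ≥ k) − (#blocks of size ≥ k + 1), so the partition is: 1 block(s) of size 3.
In nonincreasing order the block sizes are [3].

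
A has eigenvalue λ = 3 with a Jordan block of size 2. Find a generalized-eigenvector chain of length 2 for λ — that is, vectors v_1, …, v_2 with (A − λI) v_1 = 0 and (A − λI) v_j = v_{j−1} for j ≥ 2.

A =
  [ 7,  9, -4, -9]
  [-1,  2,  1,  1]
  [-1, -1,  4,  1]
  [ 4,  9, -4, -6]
A Jordan chain for λ = 3 of length 2:
v_1 = (-1, -1, -1, -1)ᵀ
v_2 = (2, -1, 0, 0)ᵀ

Let N = A − (3)·I. We want v_2 with N^2 v_2 = 0 but N^1 v_2 ≠ 0; then v_{j-1} := N · v_j for j = 2, …, 2.

Pick v_2 = (2, -1, 0, 0)ᵀ.
Then v_1 = N · v_2 = (-1, -1, -1, -1)ᵀ.

Sanity check: (A − (3)·I) v_1 = (0, 0, 0, 0)ᵀ = 0. ✓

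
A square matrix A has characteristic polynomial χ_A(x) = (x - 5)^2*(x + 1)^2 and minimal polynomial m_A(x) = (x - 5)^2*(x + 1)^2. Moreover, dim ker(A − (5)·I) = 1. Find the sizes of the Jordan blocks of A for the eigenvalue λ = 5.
Block sizes for λ = 5: [2]

Step 1 — from the characteristic polynomial, algebraic multiplicity of λ = 5 is 2. From dim ker(A − (5)·I) = 1, there are exactly 1 Jordan blocks for λ = 5.
Step 2 — from the minimal polynomial, the factor (x − 5)^2 tells us the largest block for λ = 5 has size 2.
Step 3 — with total size 2, 1 blocks, and largest block 2, the block sizes (in nonincreasing order) are [2].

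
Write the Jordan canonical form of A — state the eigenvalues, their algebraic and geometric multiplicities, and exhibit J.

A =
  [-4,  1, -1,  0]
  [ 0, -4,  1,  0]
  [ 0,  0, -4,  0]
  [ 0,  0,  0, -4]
J_3(-4) ⊕ J_1(-4)

The characteristic polynomial is
  det(x·I − A) = x^4 + 16*x^3 + 96*x^2 + 256*x + 256 = (x + 4)^4

Eigenvalues and multiplicities (the geometric multiplicity of λ is n − rank(A − λI), which equals the number of Jordan blocks for λ):
  λ = -4: algebraic multiplicity = 4, geometric multiplicity = 2

Determining the block sizes for each eigenvalue:
  λ = -4: with am = 4 and gm = 2, the partition is not yet determined (e.g. several partitions of 4 into 2 parts exist). Let N = A − (-4)·I. Computing rank(N^1) = 2, rank(N^2) = 1, rank(N^3) = 0; the number of blocks of size ≥ j is rank(N^{j−1}) − rank(N^j), giving [2, 1, 1]. So we have 1 block(s) of size 3, 1 block(s) of size 1 → block sizes [3, 1]

Assembling the blocks gives a Jordan form
J =
  [-4,  1,  0,  0]
  [ 0, -4,  1,  0]
  [ 0,  0, -4,  0]
  [ 0,  0,  0, -4]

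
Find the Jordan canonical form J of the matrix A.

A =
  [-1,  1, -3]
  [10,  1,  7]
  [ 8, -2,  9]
J_3(3)

The characteristic polynomial is
  det(x·I − A) = x^3 - 9*x^2 + 27*x - 27 = (x - 3)^3

Eigenvalues and multiplicities (the geometric multiplicity of λ is n − rank(A − λI), which equals the number of Jordan blocks for λ):
  λ = 3: algebraic multiplicity = 3, geometric multiplicity = 1

Determining the block sizes for each eigenvalue:
  λ = 3: one block (gm = 1), so the single block has size am = 3 → block sizes [3]

Assembling the blocks gives a Jordan form
J =
  [3, 1, 0]
  [0, 3, 1]
  [0, 0, 3]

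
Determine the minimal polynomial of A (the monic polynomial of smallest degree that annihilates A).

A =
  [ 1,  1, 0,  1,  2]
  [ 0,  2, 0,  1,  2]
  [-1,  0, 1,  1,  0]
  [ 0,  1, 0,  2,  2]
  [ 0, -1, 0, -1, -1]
x^2 - 2*x + 1

The characteristic polynomial is χ_A(x) = (x - 1)^5, so the eigenvalues are known. The minimal polynomial is
  m_A(x) = Π_λ (x − λ)^{k_λ}
where k_λ is the size of the *largest* Jordan block for λ (equivalently, the smallest k with (A − λI)^k v = 0 for every generalised eigenvector v of λ).

  λ = 1: largest Jordan block has size 2, contributing (x − 1)^2

So m_A(x) = (x - 1)^2 = x^2 - 2*x + 1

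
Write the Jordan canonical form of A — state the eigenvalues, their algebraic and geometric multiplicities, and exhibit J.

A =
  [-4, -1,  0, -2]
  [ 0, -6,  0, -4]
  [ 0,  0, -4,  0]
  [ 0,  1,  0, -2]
J_2(-4) ⊕ J_1(-4) ⊕ J_1(-4)

The characteristic polynomial is
  det(x·I − A) = x^4 + 16*x^3 + 96*x^2 + 256*x + 256 = (x + 4)^4

Eigenvalues and multiplicities (the geometric multiplicity of λ is n − rank(A − λI), which equals the number of Jordan blocks for λ):
  λ = -4: algebraic multiplicity = 4, geometric multiplicity = 3

Determining the block sizes for each eigenvalue:
  λ = -4: 3 blocks summing to 4 forces exactly one block of size 2 and the rest size 1 → block sizes [2, 1, 1]

Assembling the blocks gives a Jordan form
J =
  [-4,  1,  0,  0]
  [ 0, -4,  0,  0]
  [ 0,  0, -4,  0]
  [ 0,  0,  0, -4]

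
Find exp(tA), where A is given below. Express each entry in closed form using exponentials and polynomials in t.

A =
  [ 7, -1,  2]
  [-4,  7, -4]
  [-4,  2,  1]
e^{tA} =
  [2*t*exp(5*t) + exp(5*t), -t*exp(5*t), 2*t*exp(5*t)]
  [-4*t*exp(5*t), 2*t*exp(5*t) + exp(5*t), -4*t*exp(5*t)]
  [-4*t*exp(5*t), 2*t*exp(5*t), -4*t*exp(5*t) + exp(5*t)]

Strategy: write A = P · J · P⁻¹ where J is a Jordan canonical form, so e^{tA} = P · e^{tJ} · P⁻¹, and e^{tJ} can be computed block-by-block.

A has Jordan form
J =
  [5, 1, 0]
  [0, 5, 0]
  [0, 0, 5]
(up to reordering of blocks).

Per-block formulas:
  For a 1×1 block at λ = 5: exp(t · [5]) = [e^(5t)].
  For a 2×2 Jordan block J_2(5): exp(t · J_2(5)) = e^(5t)·(I + t·N), where N is the 2×2 nilpotent shift.

After assembling e^{tJ} and conjugating by P, we get:

e^{tA} =
  [2*t*exp(5*t) + exp(5*t), -t*exp(5*t), 2*t*exp(5*t)]
  [-4*t*exp(5*t), 2*t*exp(5*t) + exp(5*t), -4*t*exp(5*t)]
  [-4*t*exp(5*t), 2*t*exp(5*t), -4*t*exp(5*t) + exp(5*t)]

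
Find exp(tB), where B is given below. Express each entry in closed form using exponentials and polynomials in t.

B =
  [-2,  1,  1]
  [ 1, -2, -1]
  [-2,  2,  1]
e^{tB} =
  [-t*exp(-t) + exp(-t), t*exp(-t), t*exp(-t)]
  [t*exp(-t), -t*exp(-t) + exp(-t), -t*exp(-t)]
  [-2*t*exp(-t), 2*t*exp(-t), 2*t*exp(-t) + exp(-t)]

Strategy: write B = P · J · P⁻¹ where J is a Jordan canonical form, so e^{tB} = P · e^{tJ} · P⁻¹, and e^{tJ} can be computed block-by-block.

B has Jordan form
J =
  [-1,  1,  0]
  [ 0, -1,  0]
  [ 0,  0, -1]
(up to reordering of blocks).

Per-block formulas:
  For a 2×2 Jordan block J_2(-1): exp(t · J_2(-1)) = e^(-1t)·(I + t·N), where N is the 2×2 nilpotent shift.
  For a 1×1 block at λ = -1: exp(t · [-1]) = [e^(-1t)].

After assembling e^{tJ} and conjugating by P, we get:

e^{tB} =
  [-t*exp(-t) + exp(-t), t*exp(-t), t*exp(-t)]
  [t*exp(-t), -t*exp(-t) + exp(-t), -t*exp(-t)]
  [-2*t*exp(-t), 2*t*exp(-t), 2*t*exp(-t) + exp(-t)]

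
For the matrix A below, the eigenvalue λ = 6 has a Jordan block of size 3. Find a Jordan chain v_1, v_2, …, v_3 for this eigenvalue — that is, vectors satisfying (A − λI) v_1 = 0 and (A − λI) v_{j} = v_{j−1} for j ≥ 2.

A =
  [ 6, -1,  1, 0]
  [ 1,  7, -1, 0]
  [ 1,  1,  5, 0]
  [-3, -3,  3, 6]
A Jordan chain for λ = 6 of length 3:
v_1 = (0, -1, -1, 3)ᵀ
v_2 = (-1, 1, 1, -3)ᵀ
v_3 = (0, 1, 0, 0)ᵀ

Let N = A − (6)·I. We want v_3 with N^3 v_3 = 0 but N^2 v_3 ≠ 0; then v_{j-1} := N · v_j for j = 3, …, 2.

Pick v_3 = (0, 1, 0, 0)ᵀ.
Then v_2 = N · v_3 = (-1, 1, 1, -3)ᵀ.
Then v_1 = N · v_2 = (0, -1, -1, 3)ᵀ.

Sanity check: (A − (6)·I) v_1 = (0, 0, 0, 0)ᵀ = 0. ✓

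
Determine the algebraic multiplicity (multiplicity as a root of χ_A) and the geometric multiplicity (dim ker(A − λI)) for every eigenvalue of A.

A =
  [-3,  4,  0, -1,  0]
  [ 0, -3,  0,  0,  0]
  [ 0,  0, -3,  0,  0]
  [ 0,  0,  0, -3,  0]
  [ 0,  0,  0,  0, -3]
λ = -3: alg = 5, geom = 4

Step 1 — factor the characteristic polynomial to read off the algebraic multiplicities:
  χ_A(x) = (x + 3)^5

Step 2 — compute geometric multiplicities via the rank-nullity identity g(λ) = n − rank(A − λI):
  rank(A − (-3)·I) = 1, so dim ker(A − (-3)·I) = n − 1 = 4

Summary:
  λ = -3: algebraic multiplicity = 5, geometric multiplicity = 4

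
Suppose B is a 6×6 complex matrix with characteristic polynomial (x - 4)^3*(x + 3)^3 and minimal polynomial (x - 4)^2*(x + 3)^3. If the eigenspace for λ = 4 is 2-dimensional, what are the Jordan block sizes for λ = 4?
Block sizes for λ = 4: [2, 1]

Step 1 — from the characteristic polynomial, algebraic multiplicity of λ = 4 is 3. From dim ker(B − (4)·I) = 2, there are exactly 2 Jordan blocks for λ = 4.
Step 2 — from the minimal polynomial, the factor (x − 4)^2 tells us the largest block for λ = 4 has size 2.
Step 3 — with total size 3, 2 blocks, and largest block 2, the block sizes (in nonincreasing order) are [2, 1].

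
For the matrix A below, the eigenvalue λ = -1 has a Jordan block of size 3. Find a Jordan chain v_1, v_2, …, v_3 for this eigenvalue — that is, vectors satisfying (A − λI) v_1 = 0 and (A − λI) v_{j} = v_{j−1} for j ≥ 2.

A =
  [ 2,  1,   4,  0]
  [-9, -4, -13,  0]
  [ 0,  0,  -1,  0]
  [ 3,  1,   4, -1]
A Jordan chain for λ = -1 of length 3:
v_1 = (-1, 3, 0, -1)ᵀ
v_2 = (4, -13, 0, 4)ᵀ
v_3 = (0, 0, 1, 0)ᵀ

Let N = A − (-1)·I. We want v_3 with N^3 v_3 = 0 but N^2 v_3 ≠ 0; then v_{j-1} := N · v_j for j = 3, …, 2.

Pick v_3 = (0, 0, 1, 0)ᵀ.
Then v_2 = N · v_3 = (4, -13, 0, 4)ᵀ.
Then v_1 = N · v_2 = (-1, 3, 0, -1)ᵀ.

Sanity check: (A − (-1)·I) v_1 = (0, 0, 0, 0)ᵀ = 0. ✓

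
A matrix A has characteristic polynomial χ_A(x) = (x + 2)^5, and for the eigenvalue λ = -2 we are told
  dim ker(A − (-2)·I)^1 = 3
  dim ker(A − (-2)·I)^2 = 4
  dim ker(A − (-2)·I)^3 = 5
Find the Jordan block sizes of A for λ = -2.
Block sizes for λ = -2: [3, 1, 1]

From the dimensions of kernels of powers, the number of Jordan blocks of size at least j is d_j − d_{j−1} where d_j = dim ker(N^j) (with d_0 = 0). Computing the differences gives [3, 1, 1].
The number of blocks of size exactly k is (#blocks of size ≥ k) − (#blocks of size ≥ k + 1), so the partition is: 2 block(s) of size 1, 1 block(s) of size 3.
In nonincreasing order the block sizes are [3, 1, 1].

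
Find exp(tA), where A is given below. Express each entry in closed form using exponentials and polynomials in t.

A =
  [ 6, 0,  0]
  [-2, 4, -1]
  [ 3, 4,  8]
e^{tA} =
  [exp(6*t), 0, 0]
  [t^2*exp(6*t)/2 - 2*t*exp(6*t), -2*t*exp(6*t) + exp(6*t), -t*exp(6*t)]
  [-t^2*exp(6*t) + 3*t*exp(6*t), 4*t*exp(6*t), 2*t*exp(6*t) + exp(6*t)]

Strategy: write A = P · J · P⁻¹ where J is a Jordan canonical form, so e^{tA} = P · e^{tJ} · P⁻¹, and e^{tJ} can be computed block-by-block.

A has Jordan form
J =
  [6, 1, 0]
  [0, 6, 1]
  [0, 0, 6]
(up to reordering of blocks).

Per-block formulas:
  For a 3×3 Jordan block J_3(6): exp(t · J_3(6)) = e^(6t)·(I + t·N + (t^2/2)·N^2), where N is the 3×3 nilpotent shift.

After assembling e^{tJ} and conjugating by P, we get:

e^{tA} =
  [exp(6*t), 0, 0]
  [t^2*exp(6*t)/2 - 2*t*exp(6*t), -2*t*exp(6*t) + exp(6*t), -t*exp(6*t)]
  [-t^2*exp(6*t) + 3*t*exp(6*t), 4*t*exp(6*t), 2*t*exp(6*t) + exp(6*t)]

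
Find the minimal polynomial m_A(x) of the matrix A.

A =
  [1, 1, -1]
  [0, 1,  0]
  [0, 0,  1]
x^2 - 2*x + 1

The characteristic polynomial is χ_A(x) = (x - 1)^3, so the eigenvalues are known. The minimal polynomial is
  m_A(x) = Π_λ (x − λ)^{k_λ}
where k_λ is the size of the *largest* Jordan block for λ (equivalently, the smallest k with (A − λI)^k v = 0 for every generalised eigenvector v of λ).

  λ = 1: largest Jordan block has size 2, contributing (x − 1)^2

So m_A(x) = (x - 1)^2 = x^2 - 2*x + 1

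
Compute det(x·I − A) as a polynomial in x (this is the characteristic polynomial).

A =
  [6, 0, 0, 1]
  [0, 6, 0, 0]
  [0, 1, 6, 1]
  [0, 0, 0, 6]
x^4 - 24*x^3 + 216*x^2 - 864*x + 1296

Expanding det(x·I − A) (e.g. by cofactor expansion or by noting that A is similar to its Jordan form J, which has the same characteristic polynomial as A) gives
  χ_A(x) = x^4 - 24*x^3 + 216*x^2 - 864*x + 1296
which factors as (x - 6)^4. The eigenvalues (with algebraic multiplicities) are λ = 6 with multiplicity 4.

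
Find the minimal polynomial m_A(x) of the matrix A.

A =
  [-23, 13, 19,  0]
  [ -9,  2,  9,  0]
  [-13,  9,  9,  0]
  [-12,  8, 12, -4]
x^3 + 12*x^2 + 48*x + 64

The characteristic polynomial is χ_A(x) = (x + 4)^4, so the eigenvalues are known. The minimal polynomial is
  m_A(x) = Π_λ (x − λ)^{k_λ}
where k_λ is the size of the *largest* Jordan block for λ (equivalently, the smallest k with (A − λI)^k v = 0 for every generalised eigenvector v of λ).

  λ = -4: largest Jordan block has size 3, contributing (x + 4)^3

So m_A(x) = (x + 4)^3 = x^3 + 12*x^2 + 48*x + 64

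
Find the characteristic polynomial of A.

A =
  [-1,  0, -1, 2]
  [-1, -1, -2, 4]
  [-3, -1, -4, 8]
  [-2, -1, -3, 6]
x^4

Expanding det(x·I − A) (e.g. by cofactor expansion or by noting that A is similar to its Jordan form J, which has the same characteristic polynomial as A) gives
  χ_A(x) = x^4
which factors as x^4. The eigenvalues (with algebraic multiplicities) are λ = 0 with multiplicity 4.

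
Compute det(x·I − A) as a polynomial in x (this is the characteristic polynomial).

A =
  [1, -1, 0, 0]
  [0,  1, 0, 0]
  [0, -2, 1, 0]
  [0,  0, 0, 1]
x^4 - 4*x^3 + 6*x^2 - 4*x + 1

Expanding det(x·I − A) (e.g. by cofactor expansion or by noting that A is similar to its Jordan form J, which has the same characteristic polynomial as A) gives
  χ_A(x) = x^4 - 4*x^3 + 6*x^2 - 4*x + 1
which factors as (x - 1)^4. The eigenvalues (with algebraic multiplicities) are λ = 1 with multiplicity 4.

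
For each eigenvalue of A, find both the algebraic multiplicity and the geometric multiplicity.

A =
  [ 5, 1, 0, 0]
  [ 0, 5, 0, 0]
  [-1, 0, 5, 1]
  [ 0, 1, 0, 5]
λ = 5: alg = 4, geom = 2

Step 1 — factor the characteristic polynomial to read off the algebraic multiplicities:
  χ_A(x) = (x - 5)^4

Step 2 — compute geometric multiplicities via the rank-nullity identity g(λ) = n − rank(A − λI):
  rank(A − (5)·I) = 2, so dim ker(A − (5)·I) = n − 2 = 2

Summary:
  λ = 5: algebraic multiplicity = 4, geometric multiplicity = 2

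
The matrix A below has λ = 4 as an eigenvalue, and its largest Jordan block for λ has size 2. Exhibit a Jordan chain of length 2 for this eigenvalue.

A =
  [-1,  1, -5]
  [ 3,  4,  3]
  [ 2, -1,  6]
A Jordan chain for λ = 4 of length 2:
v_1 = (1, 0, -1)ᵀ
v_2 = (0, 1, 0)ᵀ

Let N = A − (4)·I. We want v_2 with N^2 v_2 = 0 but N^1 v_2 ≠ 0; then v_{j-1} := N · v_j for j = 2, …, 2.

Pick v_2 = (0, 1, 0)ᵀ.
Then v_1 = N · v_2 = (1, 0, -1)ᵀ.

Sanity check: (A − (4)·I) v_1 = (0, 0, 0)ᵀ = 0. ✓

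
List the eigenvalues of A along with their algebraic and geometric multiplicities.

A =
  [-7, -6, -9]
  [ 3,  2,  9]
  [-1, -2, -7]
λ = -4: alg = 3, geom = 2

Step 1 — factor the characteristic polynomial to read off the algebraic multiplicities:
  χ_A(x) = (x + 4)^3

Step 2 — compute geometric multiplicities via the rank-nullity identity g(λ) = n − rank(A − λI):
  rank(A − (-4)·I) = 1, so dim ker(A − (-4)·I) = n − 1 = 2

Summary:
  λ = -4: algebraic multiplicity = 3, geometric multiplicity = 2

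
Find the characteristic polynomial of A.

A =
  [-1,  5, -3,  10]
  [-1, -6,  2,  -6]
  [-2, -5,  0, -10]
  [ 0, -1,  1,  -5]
x^4 + 12*x^3 + 54*x^2 + 108*x + 81

Expanding det(x·I − A) (e.g. by cofactor expansion or by noting that A is similar to its Jordan form J, which has the same characteristic polynomial as A) gives
  χ_A(x) = x^4 + 12*x^3 + 54*x^2 + 108*x + 81
which factors as (x + 3)^4. The eigenvalues (with algebraic multiplicities) are λ = -3 with multiplicity 4.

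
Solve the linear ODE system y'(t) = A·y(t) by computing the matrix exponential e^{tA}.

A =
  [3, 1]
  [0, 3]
e^{tA} =
  [exp(3*t), t*exp(3*t)]
  [0, exp(3*t)]

Strategy: write A = P · J · P⁻¹ where J is a Jordan canonical form, so e^{tA} = P · e^{tJ} · P⁻¹, and e^{tJ} can be computed block-by-block.

A has Jordan form
J =
  [3, 1]
  [0, 3]
(up to reordering of blocks).

Per-block formulas:
  For a 2×2 Jordan block J_2(3): exp(t · J_2(3)) = e^(3t)·(I + t·N), where N is the 2×2 nilpotent shift.

After assembling e^{tJ} and conjugating by P, we get:

e^{tA} =
  [exp(3*t), t*exp(3*t)]
  [0, exp(3*t)]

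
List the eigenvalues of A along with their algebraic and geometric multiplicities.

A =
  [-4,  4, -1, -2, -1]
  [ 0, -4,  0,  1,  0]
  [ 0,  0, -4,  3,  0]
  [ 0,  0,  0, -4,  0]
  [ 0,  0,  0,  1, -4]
λ = -4: alg = 5, geom = 3

Step 1 — factor the characteristic polynomial to read off the algebraic multiplicities:
  χ_A(x) = (x + 4)^5

Step 2 — compute geometric multiplicities via the rank-nullity identity g(λ) = n − rank(A − λI):
  rank(A − (-4)·I) = 2, so dim ker(A − (-4)·I) = n − 2 = 3

Summary:
  λ = -4: algebraic multiplicity = 5, geometric multiplicity = 3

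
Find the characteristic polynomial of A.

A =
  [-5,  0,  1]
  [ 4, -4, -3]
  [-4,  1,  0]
x^3 + 9*x^2 + 27*x + 27

Expanding det(x·I − A) (e.g. by cofactor expansion or by noting that A is similar to its Jordan form J, which has the same characteristic polynomial as A) gives
  χ_A(x) = x^3 + 9*x^2 + 27*x + 27
which factors as (x + 3)^3. The eigenvalues (with algebraic multiplicities) are λ = -3 with multiplicity 3.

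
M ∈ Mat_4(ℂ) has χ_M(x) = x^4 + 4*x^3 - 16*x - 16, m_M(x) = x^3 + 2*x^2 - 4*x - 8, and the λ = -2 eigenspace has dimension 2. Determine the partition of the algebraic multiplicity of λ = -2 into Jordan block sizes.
Block sizes for λ = -2: [2, 1]

Step 1 — from the characteristic polynomial, algebraic multiplicity of λ = -2 is 3. From dim ker(M − (-2)·I) = 2, there are exactly 2 Jordan blocks for λ = -2.
Step 2 — from the minimal polynomial, the factor (x + 2)^2 tells us the largest block for λ = -2 has size 2.
Step 3 — with total size 3, 2 blocks, and largest block 2, the block sizes (in nonincreasing order) are [2, 1].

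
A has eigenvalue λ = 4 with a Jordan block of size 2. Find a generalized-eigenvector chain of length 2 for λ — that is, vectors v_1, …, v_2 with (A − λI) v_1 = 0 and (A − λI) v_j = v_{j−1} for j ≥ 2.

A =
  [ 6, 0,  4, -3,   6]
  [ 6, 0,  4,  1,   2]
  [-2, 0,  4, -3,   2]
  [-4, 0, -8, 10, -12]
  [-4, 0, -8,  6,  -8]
A Jordan chain for λ = 4 of length 2:
v_1 = (-2, -2, -2, 4, 4)ᵀ
v_2 = (1, 1, -1, 0, 0)ᵀ

Let N = A − (4)·I. We want v_2 with N^2 v_2 = 0 but N^1 v_2 ≠ 0; then v_{j-1} := N · v_j for j = 2, …, 2.

Pick v_2 = (1, 1, -1, 0, 0)ᵀ.
Then v_1 = N · v_2 = (-2, -2, -2, 4, 4)ᵀ.

Sanity check: (A − (4)·I) v_1 = (0, 0, 0, 0, 0)ᵀ = 0. ✓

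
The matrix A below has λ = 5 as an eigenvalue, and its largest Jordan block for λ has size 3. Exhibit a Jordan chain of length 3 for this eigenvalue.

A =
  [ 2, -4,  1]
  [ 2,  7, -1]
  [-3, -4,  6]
A Jordan chain for λ = 5 of length 3:
v_1 = (-2, 1, -2)ᵀ
v_2 = (-3, 2, -3)ᵀ
v_3 = (1, 0, 0)ᵀ

Let N = A − (5)·I. We want v_3 with N^3 v_3 = 0 but N^2 v_3 ≠ 0; then v_{j-1} := N · v_j for j = 3, …, 2.

Pick v_3 = (1, 0, 0)ᵀ.
Then v_2 = N · v_3 = (-3, 2, -3)ᵀ.
Then v_1 = N · v_2 = (-2, 1, -2)ᵀ.

Sanity check: (A − (5)·I) v_1 = (0, 0, 0)ᵀ = 0. ✓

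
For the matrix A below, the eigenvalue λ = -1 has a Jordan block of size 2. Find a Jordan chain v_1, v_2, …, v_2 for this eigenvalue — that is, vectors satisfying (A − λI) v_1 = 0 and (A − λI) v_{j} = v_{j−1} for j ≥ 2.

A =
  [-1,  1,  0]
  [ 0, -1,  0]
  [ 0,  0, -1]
A Jordan chain for λ = -1 of length 2:
v_1 = (1, 0, 0)ᵀ
v_2 = (0, 1, 0)ᵀ

Let N = A − (-1)·I. We want v_2 with N^2 v_2 = 0 but N^1 v_2 ≠ 0; then v_{j-1} := N · v_j for j = 2, …, 2.

Pick v_2 = (0, 1, 0)ᵀ.
Then v_1 = N · v_2 = (1, 0, 0)ᵀ.

Sanity check: (A − (-1)·I) v_1 = (0, 0, 0)ᵀ = 0. ✓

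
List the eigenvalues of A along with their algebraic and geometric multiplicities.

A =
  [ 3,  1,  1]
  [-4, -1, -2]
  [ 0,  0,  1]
λ = 1: alg = 3, geom = 2

Step 1 — factor the characteristic polynomial to read off the algebraic multiplicities:
  χ_A(x) = (x - 1)^3

Step 2 — compute geometric multiplicities via the rank-nullity identity g(λ) = n − rank(A − λI):
  rank(A − (1)·I) = 1, so dim ker(A − (1)·I) = n − 1 = 2

Summary:
  λ = 1: algebraic multiplicity = 3, geometric multiplicity = 2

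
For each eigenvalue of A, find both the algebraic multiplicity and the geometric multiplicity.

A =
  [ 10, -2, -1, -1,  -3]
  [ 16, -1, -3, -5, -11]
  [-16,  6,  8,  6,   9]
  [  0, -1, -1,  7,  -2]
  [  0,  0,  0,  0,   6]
λ = 6: alg = 5, geom = 2

Step 1 — factor the characteristic polynomial to read off the algebraic multiplicities:
  χ_A(x) = (x - 6)^5

Step 2 — compute geometric multiplicities via the rank-nullity identity g(λ) = n − rank(A − λI):
  rank(A − (6)·I) = 3, so dim ker(A − (6)·I) = n − 3 = 2

Summary:
  λ = 6: algebraic multiplicity = 5, geometric multiplicity = 2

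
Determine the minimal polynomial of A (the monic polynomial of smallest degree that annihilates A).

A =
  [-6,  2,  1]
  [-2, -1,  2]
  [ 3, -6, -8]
x^2 + 10*x + 25

The characteristic polynomial is χ_A(x) = (x + 5)^3, so the eigenvalues are known. The minimal polynomial is
  m_A(x) = Π_λ (x − λ)^{k_λ}
where k_λ is the size of the *largest* Jordan block for λ (equivalently, the smallest k with (A − λI)^k v = 0 for every generalised eigenvector v of λ).

  λ = -5: largest Jordan block has size 2, contributing (x + 5)^2

So m_A(x) = (x + 5)^2 = x^2 + 10*x + 25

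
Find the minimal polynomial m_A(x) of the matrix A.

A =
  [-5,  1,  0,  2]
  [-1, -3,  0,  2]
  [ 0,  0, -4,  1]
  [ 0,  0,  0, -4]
x^2 + 8*x + 16

The characteristic polynomial is χ_A(x) = (x + 4)^4, so the eigenvalues are known. The minimal polynomial is
  m_A(x) = Π_λ (x − λ)^{k_λ}
where k_λ is the size of the *largest* Jordan block for λ (equivalently, the smallest k with (A − λI)^k v = 0 for every generalised eigenvector v of λ).

  λ = -4: largest Jordan block has size 2, contributing (x + 4)^2

So m_A(x) = (x + 4)^2 = x^2 + 8*x + 16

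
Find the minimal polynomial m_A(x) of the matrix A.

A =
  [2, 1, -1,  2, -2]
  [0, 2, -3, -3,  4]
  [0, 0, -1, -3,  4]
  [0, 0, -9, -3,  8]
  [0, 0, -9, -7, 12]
x^3 - 8*x^2 + 20*x - 16

The characteristic polynomial is χ_A(x) = (x - 4)*(x - 2)^4, so the eigenvalues are known. The minimal polynomial is
  m_A(x) = Π_λ (x − λ)^{k_λ}
where k_λ is the size of the *largest* Jordan block for λ (equivalently, the smallest k with (A − λI)^k v = 0 for every generalised eigenvector v of λ).

  λ = 2: largest Jordan block has size 2, contributing (x − 2)^2
  λ = 4: largest Jordan block has size 1, contributing (x − 4)

So m_A(x) = (x - 4)*(x - 2)^2 = x^3 - 8*x^2 + 20*x - 16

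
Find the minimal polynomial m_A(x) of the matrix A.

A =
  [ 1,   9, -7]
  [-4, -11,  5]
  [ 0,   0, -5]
x^3 + 15*x^2 + 75*x + 125

The characteristic polynomial is χ_A(x) = (x + 5)^3, so the eigenvalues are known. The minimal polynomial is
  m_A(x) = Π_λ (x − λ)^{k_λ}
where k_λ is the size of the *largest* Jordan block for λ (equivalently, the smallest k with (A − λI)^k v = 0 for every generalised eigenvector v of λ).

  λ = -5: largest Jordan block has size 3, contributing (x + 5)^3

So m_A(x) = (x + 5)^3 = x^3 + 15*x^2 + 75*x + 125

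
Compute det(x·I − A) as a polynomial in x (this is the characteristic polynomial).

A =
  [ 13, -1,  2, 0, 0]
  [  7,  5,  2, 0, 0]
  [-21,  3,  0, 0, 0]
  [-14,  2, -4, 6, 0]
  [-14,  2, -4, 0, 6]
x^5 - 30*x^4 + 360*x^3 - 2160*x^2 + 6480*x - 7776

Expanding det(x·I − A) (e.g. by cofactor expansion or by noting that A is similar to its Jordan form J, which has the same characteristic polynomial as A) gives
  χ_A(x) = x^5 - 30*x^4 + 360*x^3 - 2160*x^2 + 6480*x - 7776
which factors as (x - 6)^5. The eigenvalues (with algebraic multiplicities) are λ = 6 with multiplicity 5.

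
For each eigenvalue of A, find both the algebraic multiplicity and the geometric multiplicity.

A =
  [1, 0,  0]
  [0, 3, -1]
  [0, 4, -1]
λ = 1: alg = 3, geom = 2

Step 1 — factor the characteristic polynomial to read off the algebraic multiplicities:
  χ_A(x) = (x - 1)^3

Step 2 — compute geometric multiplicities via the rank-nullity identity g(λ) = n − rank(A − λI):
  rank(A − (1)·I) = 1, so dim ker(A − (1)·I) = n − 1 = 2

Summary:
  λ = 1: algebraic multiplicity = 3, geometric multiplicity = 2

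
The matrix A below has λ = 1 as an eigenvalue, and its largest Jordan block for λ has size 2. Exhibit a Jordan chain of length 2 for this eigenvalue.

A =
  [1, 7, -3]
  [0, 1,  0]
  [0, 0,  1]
A Jordan chain for λ = 1 of length 2:
v_1 = (7, 0, 0)ᵀ
v_2 = (0, 1, 0)ᵀ

Let N = A − (1)·I. We want v_2 with N^2 v_2 = 0 but N^1 v_2 ≠ 0; then v_{j-1} := N · v_j for j = 2, …, 2.

Pick v_2 = (0, 1, 0)ᵀ.
Then v_1 = N · v_2 = (7, 0, 0)ᵀ.

Sanity check: (A − (1)·I) v_1 = (0, 0, 0)ᵀ = 0. ✓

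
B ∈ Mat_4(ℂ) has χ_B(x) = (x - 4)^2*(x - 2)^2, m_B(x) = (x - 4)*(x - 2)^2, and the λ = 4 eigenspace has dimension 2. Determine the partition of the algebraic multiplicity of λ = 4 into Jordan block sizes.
Block sizes for λ = 4: [1, 1]

Step 1 — from the characteristic polynomial, algebraic multiplicity of λ = 4 is 2. From dim ker(B − (4)·I) = 2, there are exactly 2 Jordan blocks for λ = 4.
Step 2 — from the minimal polynomial, the factor (x − 4) tells us the largest block for λ = 4 has size 1.
Step 3 — with total size 2, 2 blocks, and largest block 1, the block sizes (in nonincreasing order) are [1, 1].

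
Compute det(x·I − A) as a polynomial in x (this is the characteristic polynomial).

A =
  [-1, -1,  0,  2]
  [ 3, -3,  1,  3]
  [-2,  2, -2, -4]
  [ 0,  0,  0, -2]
x^4 + 8*x^3 + 24*x^2 + 32*x + 16

Expanding det(x·I − A) (e.g. by cofactor expansion or by noting that A is similar to its Jordan form J, which has the same characteristic polynomial as A) gives
  χ_A(x) = x^4 + 8*x^3 + 24*x^2 + 32*x + 16
which factors as (x + 2)^4. The eigenvalues (with algebraic multiplicities) are λ = -2 with multiplicity 4.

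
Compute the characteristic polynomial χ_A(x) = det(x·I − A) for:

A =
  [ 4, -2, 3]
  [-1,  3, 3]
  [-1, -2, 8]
x^3 - 15*x^2 + 75*x - 125

Expanding det(x·I − A) (e.g. by cofactor expansion or by noting that A is similar to its Jordan form J, which has the same characteristic polynomial as A) gives
  χ_A(x) = x^3 - 15*x^2 + 75*x - 125
which factors as (x - 5)^3. The eigenvalues (with algebraic multiplicities) are λ = 5 with multiplicity 3.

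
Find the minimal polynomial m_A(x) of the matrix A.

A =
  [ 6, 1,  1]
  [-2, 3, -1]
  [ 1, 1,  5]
x^3 - 14*x^2 + 65*x - 100

The characteristic polynomial is χ_A(x) = (x - 5)^2*(x - 4), so the eigenvalues are known. The minimal polynomial is
  m_A(x) = Π_λ (x − λ)^{k_λ}
where k_λ is the size of the *largest* Jordan block for λ (equivalently, the smallest k with (A − λI)^k v = 0 for every generalised eigenvector v of λ).

  λ = 4: largest Jordan block has size 1, contributing (x − 4)
  λ = 5: largest Jordan block has size 2, contributing (x − 5)^2

So m_A(x) = (x - 5)^2*(x - 4) = x^3 - 14*x^2 + 65*x - 100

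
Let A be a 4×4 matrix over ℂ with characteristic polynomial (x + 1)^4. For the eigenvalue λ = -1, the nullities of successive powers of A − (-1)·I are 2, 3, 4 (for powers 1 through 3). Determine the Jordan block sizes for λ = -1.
Block sizes for λ = -1: [3, 1]

From the dimensions of kernels of powers, the number of Jordan blocks of size at least j is d_j − d_{j−1} where d_j = dim ker(N^j) (with d_0 = 0). Computing the differences gives [2, 1, 1].
The number of blocks of size exactly k is (#blocks of size ≥ k) − (#blocks of size ≥ k + 1), so the partition is: 1 block(s) of size 1, 1 block(s) of size 3.
In nonincreasing order the block sizes are [3, 1].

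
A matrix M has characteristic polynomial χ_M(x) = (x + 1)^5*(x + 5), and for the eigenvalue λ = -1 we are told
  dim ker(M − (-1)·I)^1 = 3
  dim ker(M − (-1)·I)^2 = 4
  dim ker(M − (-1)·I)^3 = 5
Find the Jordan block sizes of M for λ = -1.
Block sizes for λ = -1: [3, 1, 1]

From the dimensions of kernels of powers, the number of Jordan blocks of size at least j is d_j − d_{j−1} where d_j = dim ker(N^j) (with d_0 = 0). Computing the differences gives [3, 1, 1].
The number of blocks of size exactly k is (#blocks of size ≥ k) − (#blocks of size ≥ k + 1), so the partition is: 2 block(s) of size 1, 1 block(s) of size 3.
In nonincreasing order the block sizes are [3, 1, 1].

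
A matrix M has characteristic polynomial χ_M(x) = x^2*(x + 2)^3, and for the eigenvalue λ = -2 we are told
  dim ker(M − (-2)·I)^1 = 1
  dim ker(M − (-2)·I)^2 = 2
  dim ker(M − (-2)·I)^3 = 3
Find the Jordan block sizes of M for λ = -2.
Block sizes for λ = -2: [3]

From the dimensions of kernels of powers, the number of Jordan blocks of size at least j is d_j − d_{j−1} where d_j = dim ker(N^j) (with d_0 = 0). Computing the differences gives [1, 1, 1].
The number of blocks of size exactly k is (#blocks of size ≥ k) − (#blocks of size ≥ k + 1), so the partition is: 1 block(s) of size 3.
In nonincreasing order the block sizes are [3].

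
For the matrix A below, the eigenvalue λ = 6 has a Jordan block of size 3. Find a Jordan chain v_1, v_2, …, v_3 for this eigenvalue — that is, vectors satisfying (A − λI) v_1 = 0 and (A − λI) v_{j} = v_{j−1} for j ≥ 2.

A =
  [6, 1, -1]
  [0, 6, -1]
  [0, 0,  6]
A Jordan chain for λ = 6 of length 3:
v_1 = (-1, 0, 0)ᵀ
v_2 = (-1, -1, 0)ᵀ
v_3 = (0, 0, 1)ᵀ

Let N = A − (6)·I. We want v_3 with N^3 v_3 = 0 but N^2 v_3 ≠ 0; then v_{j-1} := N · v_j for j = 3, …, 2.

Pick v_3 = (0, 0, 1)ᵀ.
Then v_2 = N · v_3 = (-1, -1, 0)ᵀ.
Then v_1 = N · v_2 = (-1, 0, 0)ᵀ.

Sanity check: (A − (6)·I) v_1 = (0, 0, 0)ᵀ = 0. ✓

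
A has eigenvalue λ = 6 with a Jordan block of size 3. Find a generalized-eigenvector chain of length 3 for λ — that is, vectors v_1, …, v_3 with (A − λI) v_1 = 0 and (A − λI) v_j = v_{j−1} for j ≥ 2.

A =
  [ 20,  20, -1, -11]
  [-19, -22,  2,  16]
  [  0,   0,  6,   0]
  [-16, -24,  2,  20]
A Jordan chain for λ = 6 of length 3:
v_1 = (-8, 10, 0, 8)ᵀ
v_2 = (14, -19, 0, -16)ᵀ
v_3 = (1, 0, 0, 0)ᵀ

Let N = A − (6)·I. We want v_3 with N^3 v_3 = 0 but N^2 v_3 ≠ 0; then v_{j-1} := N · v_j for j = 3, …, 2.

Pick v_3 = (1, 0, 0, 0)ᵀ.
Then v_2 = N · v_3 = (14, -19, 0, -16)ᵀ.
Then v_1 = N · v_2 = (-8, 10, 0, 8)ᵀ.

Sanity check: (A − (6)·I) v_1 = (0, 0, 0, 0)ᵀ = 0. ✓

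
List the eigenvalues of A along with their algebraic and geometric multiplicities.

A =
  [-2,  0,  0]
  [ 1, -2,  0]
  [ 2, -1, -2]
λ = -2: alg = 3, geom = 1

Step 1 — factor the characteristic polynomial to read off the algebraic multiplicities:
  χ_A(x) = (x + 2)^3

Step 2 — compute geometric multiplicities via the rank-nullity identity g(λ) = n − rank(A − λI):
  rank(A − (-2)·I) = 2, so dim ker(A − (-2)·I) = n − 2 = 1

Summary:
  λ = -2: algebraic multiplicity = 3, geometric multiplicity = 1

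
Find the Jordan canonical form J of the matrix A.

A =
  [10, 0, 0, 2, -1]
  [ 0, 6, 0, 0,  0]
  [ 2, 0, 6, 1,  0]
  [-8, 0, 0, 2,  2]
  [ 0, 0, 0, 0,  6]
J_2(6) ⊕ J_2(6) ⊕ J_1(6)

The characteristic polynomial is
  det(x·I − A) = x^5 - 30*x^4 + 360*x^3 - 2160*x^2 + 6480*x - 7776 = (x - 6)^5

Eigenvalues and multiplicities (the geometric multiplicity of λ is n − rank(A − λI), which equals the number of Jordan blocks for λ):
  λ = 6: algebraic multiplicity = 5, geometric multiplicity = 3

Determining the block sizes for each eigenvalue:
  λ = 6: with am = 5 and gm = 3, the partition is not yet determined (e.g. several partitions of 5 into 3 parts exist). Let N = A − (6)·I. Computing rank(N^1) = 2, rank(N^2) = 0; the number of blocks of size ≥ j is rank(N^{j−1}) − rank(N^j), giving [3, 2]. So we have 2 block(s) of size 2, 1 block(s) of size 1 → block sizes [2, 2, 1]

Assembling the blocks gives a Jordan form
J =
  [6, 1, 0, 0, 0]
  [0, 6, 0, 0, 0]
  [0, 0, 6, 1, 0]
  [0, 0, 0, 6, 0]
  [0, 0, 0, 0, 6]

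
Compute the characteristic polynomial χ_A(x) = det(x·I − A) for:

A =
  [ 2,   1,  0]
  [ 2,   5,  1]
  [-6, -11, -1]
x^3 - 6*x^2 + 12*x - 8

Expanding det(x·I − A) (e.g. by cofactor expansion or by noting that A is similar to its Jordan form J, which has the same characteristic polynomial as A) gives
  χ_A(x) = x^3 - 6*x^2 + 12*x - 8
which factors as (x - 2)^3. The eigenvalues (with algebraic multiplicities) are λ = 2 with multiplicity 3.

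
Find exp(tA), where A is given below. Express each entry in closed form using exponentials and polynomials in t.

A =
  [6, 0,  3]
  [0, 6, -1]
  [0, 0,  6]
e^{tA} =
  [exp(6*t), 0, 3*t*exp(6*t)]
  [0, exp(6*t), -t*exp(6*t)]
  [0, 0, exp(6*t)]

Strategy: write A = P · J · P⁻¹ where J is a Jordan canonical form, so e^{tA} = P · e^{tJ} · P⁻¹, and e^{tJ} can be computed block-by-block.

A has Jordan form
J =
  [6, 1, 0]
  [0, 6, 0]
  [0, 0, 6]
(up to reordering of blocks).

Per-block formulas:
  For a 1×1 block at λ = 6: exp(t · [6]) = [e^(6t)].
  For a 2×2 Jordan block J_2(6): exp(t · J_2(6)) = e^(6t)·(I + t·N), where N is the 2×2 nilpotent shift.

After assembling e^{tJ} and conjugating by P, we get:

e^{tA} =
  [exp(6*t), 0, 3*t*exp(6*t)]
  [0, exp(6*t), -t*exp(6*t)]
  [0, 0, exp(6*t)]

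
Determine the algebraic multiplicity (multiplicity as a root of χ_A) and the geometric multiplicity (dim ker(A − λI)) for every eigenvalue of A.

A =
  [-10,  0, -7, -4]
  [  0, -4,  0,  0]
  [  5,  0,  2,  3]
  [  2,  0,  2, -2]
λ = -4: alg = 2, geom = 2; λ = -3: alg = 2, geom = 1

Step 1 — factor the characteristic polynomial to read off the algebraic multiplicities:
  χ_A(x) = (x + 3)^2*(x + 4)^2

Step 2 — compute geometric multiplicities via the rank-nullity identity g(λ) = n − rank(A − λI):
  rank(A − (-4)·I) = 2, so dim ker(A − (-4)·I) = n − 2 = 2
  rank(A − (-3)·I) = 3, so dim ker(A − (-3)·I) = n − 3 = 1

Summary:
  λ = -4: algebraic multiplicity = 2, geometric multiplicity = 2
  λ = -3: algebraic multiplicity = 2, geometric multiplicity = 1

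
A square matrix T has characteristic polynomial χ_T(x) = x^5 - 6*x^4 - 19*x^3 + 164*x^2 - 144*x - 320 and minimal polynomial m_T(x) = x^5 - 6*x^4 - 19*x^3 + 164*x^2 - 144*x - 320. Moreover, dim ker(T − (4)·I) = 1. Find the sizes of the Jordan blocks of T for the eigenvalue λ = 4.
Block sizes for λ = 4: [3]

Step 1 — from the characteristic polynomial, algebraic multiplicity of λ = 4 is 3. From dim ker(T − (4)·I) = 1, there are exactly 1 Jordan blocks for λ = 4.
Step 2 — from the minimal polynomial, the factor (x − 4)^3 tells us the largest block for λ = 4 has size 3.
Step 3 — with total size 3, 1 blocks, and largest block 3, the block sizes (in nonincreasing order) are [3].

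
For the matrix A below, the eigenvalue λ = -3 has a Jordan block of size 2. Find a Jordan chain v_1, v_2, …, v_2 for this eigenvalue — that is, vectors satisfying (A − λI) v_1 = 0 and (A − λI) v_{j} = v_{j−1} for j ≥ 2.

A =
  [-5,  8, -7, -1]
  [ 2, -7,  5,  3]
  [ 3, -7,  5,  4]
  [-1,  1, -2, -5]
A Jordan chain for λ = -3 of length 2:
v_1 = (-2, 2, 3, -1)ᵀ
v_2 = (1, 0, 0, 0)ᵀ

Let N = A − (-3)·I. We want v_2 with N^2 v_2 = 0 but N^1 v_2 ≠ 0; then v_{j-1} := N · v_j for j = 2, …, 2.

Pick v_2 = (1, 0, 0, 0)ᵀ.
Then v_1 = N · v_2 = (-2, 2, 3, -1)ᵀ.

Sanity check: (A − (-3)·I) v_1 = (0, 0, 0, 0)ᵀ = 0. ✓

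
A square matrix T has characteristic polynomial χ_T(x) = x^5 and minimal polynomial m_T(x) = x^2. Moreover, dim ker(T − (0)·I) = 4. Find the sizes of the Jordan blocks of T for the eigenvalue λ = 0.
Block sizes for λ = 0: [2, 1, 1, 1]

Step 1 — from the characteristic polynomial, algebraic multiplicity of λ = 0 is 5. From dim ker(T − (0)·I) = 4, there are exactly 4 Jordan blocks for λ = 0.
Step 2 — from the minimal polynomial, the factor (x − 0)^2 tells us the largest block for λ = 0 has size 2.
Step 3 — with total size 5, 4 blocks, and largest block 2, the block sizes (in nonincreasing order) are [2, 1, 1, 1].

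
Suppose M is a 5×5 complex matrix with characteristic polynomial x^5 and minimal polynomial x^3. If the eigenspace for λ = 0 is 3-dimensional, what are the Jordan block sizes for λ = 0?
Block sizes for λ = 0: [3, 1, 1]

Step 1 — from the characteristic polynomial, algebraic multiplicity of λ = 0 is 5. From dim ker(M − (0)·I) = 3, there are exactly 3 Jordan blocks for λ = 0.
Step 2 — from the minimal polynomial, the factor (x − 0)^3 tells us the largest block for λ = 0 has size 3.
Step 3 — with total size 5, 3 blocks, and largest block 3, the block sizes (in nonincreasing order) are [3, 1, 1].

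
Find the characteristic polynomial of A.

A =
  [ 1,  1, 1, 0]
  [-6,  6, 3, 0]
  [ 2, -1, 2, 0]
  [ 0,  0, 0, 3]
x^4 - 12*x^3 + 54*x^2 - 108*x + 81

Expanding det(x·I − A) (e.g. by cofactor expansion or by noting that A is similar to its Jordan form J, which has the same characteristic polynomial as A) gives
  χ_A(x) = x^4 - 12*x^3 + 54*x^2 - 108*x + 81
which factors as (x - 3)^4. The eigenvalues (with algebraic multiplicities) are λ = 3 with multiplicity 4.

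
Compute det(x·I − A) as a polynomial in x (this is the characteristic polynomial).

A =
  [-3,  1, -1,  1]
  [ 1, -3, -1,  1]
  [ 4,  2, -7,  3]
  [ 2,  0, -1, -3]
x^4 + 16*x^3 + 96*x^2 + 256*x + 256

Expanding det(x·I − A) (e.g. by cofactor expansion or by noting that A is similar to its Jordan form J, which has the same characteristic polynomial as A) gives
  χ_A(x) = x^4 + 16*x^3 + 96*x^2 + 256*x + 256
which factors as (x + 4)^4. The eigenvalues (with algebraic multiplicities) are λ = -4 with multiplicity 4.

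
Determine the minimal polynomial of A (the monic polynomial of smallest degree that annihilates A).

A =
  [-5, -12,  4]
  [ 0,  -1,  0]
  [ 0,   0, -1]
x^2 + 6*x + 5

The characteristic polynomial is χ_A(x) = (x + 1)^2*(x + 5), so the eigenvalues are known. The minimal polynomial is
  m_A(x) = Π_λ (x − λ)^{k_λ}
where k_λ is the size of the *largest* Jordan block for λ (equivalently, the smallest k with (A − λI)^k v = 0 for every generalised eigenvector v of λ).

  λ = -5: largest Jordan block has size 1, contributing (x + 5)
  λ = -1: largest Jordan block has size 1, contributing (x + 1)

So m_A(x) = (x + 1)*(x + 5) = x^2 + 6*x + 5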